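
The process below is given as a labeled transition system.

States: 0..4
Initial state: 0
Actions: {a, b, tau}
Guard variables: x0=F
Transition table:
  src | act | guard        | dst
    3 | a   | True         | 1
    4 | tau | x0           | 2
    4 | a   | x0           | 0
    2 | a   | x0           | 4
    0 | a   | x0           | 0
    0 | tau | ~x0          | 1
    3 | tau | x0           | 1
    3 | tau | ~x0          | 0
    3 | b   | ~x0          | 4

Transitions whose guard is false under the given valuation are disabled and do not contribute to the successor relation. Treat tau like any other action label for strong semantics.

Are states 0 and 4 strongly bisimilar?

Refine partition for ~:
  π0 = {{0,1,2,3,4}}
  π1 = {{0},{1,2,4},{3}}
Fixed point at round 2; 3 class(es).
[0]={0}  [4]={1,2,4}

Answer: NOT BISIMILAR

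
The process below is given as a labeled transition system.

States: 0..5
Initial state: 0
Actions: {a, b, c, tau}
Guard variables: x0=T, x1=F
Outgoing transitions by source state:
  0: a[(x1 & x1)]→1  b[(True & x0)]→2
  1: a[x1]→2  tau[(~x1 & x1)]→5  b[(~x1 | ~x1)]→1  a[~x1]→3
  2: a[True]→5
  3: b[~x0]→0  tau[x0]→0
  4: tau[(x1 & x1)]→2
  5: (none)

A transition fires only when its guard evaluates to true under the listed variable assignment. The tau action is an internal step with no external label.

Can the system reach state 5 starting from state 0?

After dropping false guards: 5 live edges.
L0 = {0}
L1 = {2}  now seen {0,2}
L2 = {5}  now seen {0,2,5}
R = {0,2,5}
Path to 5: b·a

Answer: REACHABLE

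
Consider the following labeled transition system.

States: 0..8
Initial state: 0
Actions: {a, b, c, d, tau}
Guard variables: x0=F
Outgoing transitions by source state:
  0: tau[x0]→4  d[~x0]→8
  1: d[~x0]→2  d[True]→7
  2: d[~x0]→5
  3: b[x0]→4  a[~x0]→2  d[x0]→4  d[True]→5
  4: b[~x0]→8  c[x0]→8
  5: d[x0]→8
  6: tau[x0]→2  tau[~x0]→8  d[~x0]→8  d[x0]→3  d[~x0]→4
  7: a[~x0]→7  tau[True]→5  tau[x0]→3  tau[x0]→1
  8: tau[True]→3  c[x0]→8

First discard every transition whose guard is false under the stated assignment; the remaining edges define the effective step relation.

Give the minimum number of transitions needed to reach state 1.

Layered search for 1:
  L0 = {0}
  L1 = {8}
  L2 = {3}
  L3 = {2,5}
1 never appears.

Answer: UNREACHABLE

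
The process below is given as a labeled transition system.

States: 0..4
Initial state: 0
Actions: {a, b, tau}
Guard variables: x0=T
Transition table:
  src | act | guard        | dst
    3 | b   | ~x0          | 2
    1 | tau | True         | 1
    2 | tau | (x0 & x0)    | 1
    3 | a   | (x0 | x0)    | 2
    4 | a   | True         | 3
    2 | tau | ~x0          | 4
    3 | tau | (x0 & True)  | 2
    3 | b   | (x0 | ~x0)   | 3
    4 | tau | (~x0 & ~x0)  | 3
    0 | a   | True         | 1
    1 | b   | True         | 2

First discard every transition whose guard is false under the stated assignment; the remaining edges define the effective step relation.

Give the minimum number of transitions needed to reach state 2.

BFS to 2:
  depth 0: {0}
  depth 1: {1}
  depth 2: {2}
2 enters at depth 2; path a·b

Answer: 2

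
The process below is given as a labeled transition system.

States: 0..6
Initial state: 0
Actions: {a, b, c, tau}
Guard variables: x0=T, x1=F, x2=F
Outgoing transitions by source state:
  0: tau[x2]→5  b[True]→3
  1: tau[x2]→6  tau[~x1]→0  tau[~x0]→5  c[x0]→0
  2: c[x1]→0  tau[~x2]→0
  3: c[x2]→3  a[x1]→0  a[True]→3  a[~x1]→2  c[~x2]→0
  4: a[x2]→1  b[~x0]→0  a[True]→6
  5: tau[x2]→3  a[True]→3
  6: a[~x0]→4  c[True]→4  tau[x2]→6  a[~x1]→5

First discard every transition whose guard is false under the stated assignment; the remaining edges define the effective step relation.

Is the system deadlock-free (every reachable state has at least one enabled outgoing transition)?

Answer: DEADLOCK-FREE

Trace:
Reachable = {0,2,3}
  0: b→3  [1 exit(s)]
  2: tau→0  [1 exit(s)]
  3: a→2  a→3  c→0  [3 exit(s)]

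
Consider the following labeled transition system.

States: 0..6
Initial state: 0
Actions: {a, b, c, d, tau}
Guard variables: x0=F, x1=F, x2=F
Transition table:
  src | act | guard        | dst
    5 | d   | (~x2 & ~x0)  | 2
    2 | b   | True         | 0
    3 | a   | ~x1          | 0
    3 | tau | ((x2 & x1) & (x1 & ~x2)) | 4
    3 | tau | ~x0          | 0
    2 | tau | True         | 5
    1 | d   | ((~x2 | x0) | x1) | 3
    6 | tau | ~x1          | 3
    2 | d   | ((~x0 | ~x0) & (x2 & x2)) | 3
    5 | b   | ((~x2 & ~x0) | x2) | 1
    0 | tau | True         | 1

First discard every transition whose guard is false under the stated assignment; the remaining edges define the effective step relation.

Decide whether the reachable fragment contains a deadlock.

Answer: DEADLOCK-FREE

Working:
R = {0,1,3}
  0: tau→1  [1 exit(s)]
  1: d→3  [1 exit(s)]
  3: a→0  tau→0  [2 exit(s)]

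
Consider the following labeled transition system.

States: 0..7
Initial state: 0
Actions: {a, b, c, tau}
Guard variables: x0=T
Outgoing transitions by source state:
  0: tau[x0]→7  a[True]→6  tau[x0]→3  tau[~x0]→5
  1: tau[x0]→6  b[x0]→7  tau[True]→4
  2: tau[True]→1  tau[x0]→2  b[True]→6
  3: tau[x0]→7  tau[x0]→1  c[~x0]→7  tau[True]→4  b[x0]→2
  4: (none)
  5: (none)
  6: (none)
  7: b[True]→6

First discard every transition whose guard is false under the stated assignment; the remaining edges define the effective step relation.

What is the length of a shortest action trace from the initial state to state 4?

Layered search for 4:
  depth 0: {0}
  depth 1: {3,6,7}
  depth 2: {1,2,4}
first hit 4 at d=2 via tau·tau

Answer: 2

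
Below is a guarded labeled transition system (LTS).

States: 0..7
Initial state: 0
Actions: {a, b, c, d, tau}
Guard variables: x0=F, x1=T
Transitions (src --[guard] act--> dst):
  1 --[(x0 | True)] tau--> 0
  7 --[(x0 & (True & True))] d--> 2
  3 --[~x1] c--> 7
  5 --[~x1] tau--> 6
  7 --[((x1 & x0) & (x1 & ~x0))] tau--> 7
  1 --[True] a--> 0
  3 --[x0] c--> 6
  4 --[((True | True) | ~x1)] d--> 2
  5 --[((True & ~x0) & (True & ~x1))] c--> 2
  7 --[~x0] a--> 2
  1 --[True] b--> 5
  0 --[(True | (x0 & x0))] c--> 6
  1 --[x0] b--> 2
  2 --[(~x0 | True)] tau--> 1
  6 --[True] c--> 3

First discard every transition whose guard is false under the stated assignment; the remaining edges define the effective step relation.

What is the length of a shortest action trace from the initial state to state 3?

Answer: 2

Analysis:
Breadth-first toward 3:
  Layer 0: {0}
  Layer 1: {6}
  Layer 2: {3}
3 enters at depth 2; path c·c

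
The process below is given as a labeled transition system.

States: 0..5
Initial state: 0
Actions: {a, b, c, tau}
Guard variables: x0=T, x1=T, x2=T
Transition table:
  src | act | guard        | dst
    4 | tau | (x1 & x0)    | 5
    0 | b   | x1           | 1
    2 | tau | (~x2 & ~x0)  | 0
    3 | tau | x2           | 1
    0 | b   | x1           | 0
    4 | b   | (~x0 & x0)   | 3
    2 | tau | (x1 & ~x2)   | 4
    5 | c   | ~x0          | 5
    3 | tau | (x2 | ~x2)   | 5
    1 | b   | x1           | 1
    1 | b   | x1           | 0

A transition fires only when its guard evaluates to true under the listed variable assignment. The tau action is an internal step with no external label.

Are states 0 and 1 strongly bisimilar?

Answer: BISIMILAR

Working:
Compute ~ classes (split until stable):
  round 0: {{0,1,2,3,4,5}}
  round 1: {{0,1},{2,5},{3,4}}
  round 2: {{0,1},{2,5},{3},{4}}
Fixed point at round 3; 4 class(es).
class of 0: {0,1}; class of 1: {0,1}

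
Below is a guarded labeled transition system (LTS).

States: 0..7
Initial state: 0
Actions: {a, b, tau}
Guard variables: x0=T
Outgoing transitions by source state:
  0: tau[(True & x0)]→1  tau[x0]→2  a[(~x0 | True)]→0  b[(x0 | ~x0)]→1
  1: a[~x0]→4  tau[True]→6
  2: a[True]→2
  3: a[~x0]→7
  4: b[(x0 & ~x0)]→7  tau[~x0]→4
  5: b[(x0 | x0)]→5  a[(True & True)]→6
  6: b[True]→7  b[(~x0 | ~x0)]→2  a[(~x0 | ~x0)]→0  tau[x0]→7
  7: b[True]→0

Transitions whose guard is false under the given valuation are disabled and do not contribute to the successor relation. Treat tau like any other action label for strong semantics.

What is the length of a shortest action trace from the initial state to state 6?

Answer: 2

Analysis:
Layered search for 6:
  Layer 0: {0}
  Layer 1: {1,2}
  Layer 2: {6}
6 enters at depth 2; path b·tau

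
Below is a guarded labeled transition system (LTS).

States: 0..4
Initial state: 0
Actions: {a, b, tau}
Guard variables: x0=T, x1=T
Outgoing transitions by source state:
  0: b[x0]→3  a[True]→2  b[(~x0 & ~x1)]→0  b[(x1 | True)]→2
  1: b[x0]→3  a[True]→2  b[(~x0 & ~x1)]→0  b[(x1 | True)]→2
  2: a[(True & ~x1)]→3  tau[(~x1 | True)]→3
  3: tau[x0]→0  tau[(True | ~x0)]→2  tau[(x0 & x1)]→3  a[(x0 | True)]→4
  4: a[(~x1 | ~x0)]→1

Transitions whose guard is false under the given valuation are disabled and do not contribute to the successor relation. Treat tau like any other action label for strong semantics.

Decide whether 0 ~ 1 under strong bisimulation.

Answer: BISIMILAR

Analysis:
Compute ~ classes (split until stable):
  P[0] = {{0,1,2,3,4}}
  P[1] = {{0,1},{2},{3},{4}}
Fixed point at round 2; 4 class(es).
[0]={0,1}  [1]={0,1}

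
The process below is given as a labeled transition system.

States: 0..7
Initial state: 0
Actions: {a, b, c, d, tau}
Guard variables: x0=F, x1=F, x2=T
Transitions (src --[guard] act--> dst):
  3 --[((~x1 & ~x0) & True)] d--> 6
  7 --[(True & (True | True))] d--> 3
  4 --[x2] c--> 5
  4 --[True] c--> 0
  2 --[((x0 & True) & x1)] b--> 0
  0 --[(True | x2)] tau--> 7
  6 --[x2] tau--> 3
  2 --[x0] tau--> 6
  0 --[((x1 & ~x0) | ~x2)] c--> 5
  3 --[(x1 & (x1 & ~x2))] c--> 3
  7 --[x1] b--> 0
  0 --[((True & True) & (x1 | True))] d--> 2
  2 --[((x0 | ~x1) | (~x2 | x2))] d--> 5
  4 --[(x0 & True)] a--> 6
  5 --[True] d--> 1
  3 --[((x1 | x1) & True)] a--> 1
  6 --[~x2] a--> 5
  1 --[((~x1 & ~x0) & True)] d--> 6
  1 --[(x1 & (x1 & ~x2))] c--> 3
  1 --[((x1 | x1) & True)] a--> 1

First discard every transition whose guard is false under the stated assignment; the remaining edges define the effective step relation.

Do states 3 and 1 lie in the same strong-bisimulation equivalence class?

Compute ~ classes (split until stable):
  round 0: {{0,1,2,3,4,5,6,7}}
  round 1: {{0},{1,2,3,5,7},{4},{6}}
  round 2: {{0},{1,3},{2,5,7},{4},{6}}
  round 3: {{0},{1,3},{2},{4},{5,7},{6}}
Fixed point at round 4; 6 class(es).
3∈{1,3}, 1∈{1,3}

Answer: BISIMILAR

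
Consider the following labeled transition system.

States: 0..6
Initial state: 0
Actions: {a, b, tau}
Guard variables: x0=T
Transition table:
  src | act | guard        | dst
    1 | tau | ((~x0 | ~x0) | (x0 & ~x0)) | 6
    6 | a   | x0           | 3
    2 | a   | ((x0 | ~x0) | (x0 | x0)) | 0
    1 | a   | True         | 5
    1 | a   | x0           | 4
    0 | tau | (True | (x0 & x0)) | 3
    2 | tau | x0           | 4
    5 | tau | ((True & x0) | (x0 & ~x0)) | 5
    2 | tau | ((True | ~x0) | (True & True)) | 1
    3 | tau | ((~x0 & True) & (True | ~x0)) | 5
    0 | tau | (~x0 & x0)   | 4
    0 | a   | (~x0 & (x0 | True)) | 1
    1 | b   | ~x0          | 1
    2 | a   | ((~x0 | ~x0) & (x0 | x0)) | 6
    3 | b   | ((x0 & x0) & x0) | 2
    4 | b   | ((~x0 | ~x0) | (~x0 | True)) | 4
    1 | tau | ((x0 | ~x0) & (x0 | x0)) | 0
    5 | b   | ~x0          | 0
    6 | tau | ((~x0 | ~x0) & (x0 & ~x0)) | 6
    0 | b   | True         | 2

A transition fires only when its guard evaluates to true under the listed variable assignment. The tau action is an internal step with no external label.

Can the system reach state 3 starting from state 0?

Guard filter leaves 12 enabled edge(s).
L0 = {0}
L1 = {2,3}  cumulative {0,2,3}
L2 = {1,4}  cumulative {0,1,2,3,4}
L3 = {5}  cumulative {0,1,2,3,4,5}
Reachable = {0,1,2,3,4,5}
Path to 3: tau

Answer: REACHABLE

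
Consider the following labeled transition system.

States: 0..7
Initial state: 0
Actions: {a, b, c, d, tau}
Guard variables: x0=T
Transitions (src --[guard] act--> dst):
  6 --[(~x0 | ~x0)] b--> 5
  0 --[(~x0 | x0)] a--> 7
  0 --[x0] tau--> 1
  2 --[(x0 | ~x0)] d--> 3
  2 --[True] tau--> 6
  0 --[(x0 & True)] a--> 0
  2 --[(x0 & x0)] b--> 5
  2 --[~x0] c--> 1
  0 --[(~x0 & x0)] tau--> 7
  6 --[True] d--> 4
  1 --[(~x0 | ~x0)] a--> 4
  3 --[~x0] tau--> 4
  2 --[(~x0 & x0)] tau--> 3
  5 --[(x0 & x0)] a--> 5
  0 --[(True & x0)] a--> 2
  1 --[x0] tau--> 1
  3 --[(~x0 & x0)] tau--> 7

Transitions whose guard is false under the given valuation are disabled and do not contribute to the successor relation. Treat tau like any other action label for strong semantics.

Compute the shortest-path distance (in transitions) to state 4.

Answer: 3

Analysis:
Layered search for 4:
  L0 = {0}
  L1 = {1,2,7}
  L2 = {3,5,6}
  L3 = {4}
depth(4)=3, e.g. a·tau·d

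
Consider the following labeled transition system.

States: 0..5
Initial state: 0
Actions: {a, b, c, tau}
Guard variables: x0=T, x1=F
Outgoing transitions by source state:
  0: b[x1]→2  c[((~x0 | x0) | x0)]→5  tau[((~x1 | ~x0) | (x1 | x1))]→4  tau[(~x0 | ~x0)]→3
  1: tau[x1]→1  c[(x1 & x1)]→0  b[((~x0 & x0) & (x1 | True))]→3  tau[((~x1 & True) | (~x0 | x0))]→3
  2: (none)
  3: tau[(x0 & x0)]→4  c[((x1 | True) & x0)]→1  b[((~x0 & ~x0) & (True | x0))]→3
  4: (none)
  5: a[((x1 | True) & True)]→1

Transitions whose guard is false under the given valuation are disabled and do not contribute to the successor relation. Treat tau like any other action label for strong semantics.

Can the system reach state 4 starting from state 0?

After dropping false guards: 6 live edges.
depth 0: {0}
depth 1: {4,5}  cumulative {0,4,5}
depth 2: {1}  cumulative {0,1,4,5}
depth 3: {3}  cumulative {0,1,3,4,5}
Reach set: {0,1,3,4,5}
witness 4: tau

Answer: REACHABLE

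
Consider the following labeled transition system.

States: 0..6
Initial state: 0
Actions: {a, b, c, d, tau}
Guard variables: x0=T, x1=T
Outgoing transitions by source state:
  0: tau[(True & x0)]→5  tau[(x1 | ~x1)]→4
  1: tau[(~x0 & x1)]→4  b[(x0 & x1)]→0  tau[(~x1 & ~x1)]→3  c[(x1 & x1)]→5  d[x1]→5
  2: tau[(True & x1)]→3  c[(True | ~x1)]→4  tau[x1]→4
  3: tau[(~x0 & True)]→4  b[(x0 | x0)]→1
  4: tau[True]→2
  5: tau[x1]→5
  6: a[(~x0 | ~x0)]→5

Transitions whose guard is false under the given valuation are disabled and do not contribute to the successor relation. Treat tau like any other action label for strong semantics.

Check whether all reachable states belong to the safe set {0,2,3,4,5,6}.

Inv-set: {0,2,3,4,5,6}
Reach set: {0,1,2,3,4,5}
  0: ok
  1: outside
  2: ok
  3: ok
  4: ok
  5: ok
counterexample path to 1: tau·tau·tau·b

Answer: INVARIANT VIOLATED at state 1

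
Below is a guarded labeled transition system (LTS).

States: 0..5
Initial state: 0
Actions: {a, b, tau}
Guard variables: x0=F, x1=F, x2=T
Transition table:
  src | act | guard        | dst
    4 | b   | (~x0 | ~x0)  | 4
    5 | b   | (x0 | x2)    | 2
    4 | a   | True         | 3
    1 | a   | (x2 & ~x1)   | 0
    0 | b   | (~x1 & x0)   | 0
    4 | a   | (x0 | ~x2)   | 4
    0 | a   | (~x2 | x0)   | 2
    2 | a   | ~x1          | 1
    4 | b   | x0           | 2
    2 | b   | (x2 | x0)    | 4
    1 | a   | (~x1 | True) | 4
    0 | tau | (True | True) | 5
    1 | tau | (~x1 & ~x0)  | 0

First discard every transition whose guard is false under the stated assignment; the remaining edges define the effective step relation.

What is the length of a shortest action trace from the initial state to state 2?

Answer: 2

Working:
BFS to 2:
  L0 = {0}
  L1 = {5}
  L2 = {2}
2 enters at depth 2; path tau·b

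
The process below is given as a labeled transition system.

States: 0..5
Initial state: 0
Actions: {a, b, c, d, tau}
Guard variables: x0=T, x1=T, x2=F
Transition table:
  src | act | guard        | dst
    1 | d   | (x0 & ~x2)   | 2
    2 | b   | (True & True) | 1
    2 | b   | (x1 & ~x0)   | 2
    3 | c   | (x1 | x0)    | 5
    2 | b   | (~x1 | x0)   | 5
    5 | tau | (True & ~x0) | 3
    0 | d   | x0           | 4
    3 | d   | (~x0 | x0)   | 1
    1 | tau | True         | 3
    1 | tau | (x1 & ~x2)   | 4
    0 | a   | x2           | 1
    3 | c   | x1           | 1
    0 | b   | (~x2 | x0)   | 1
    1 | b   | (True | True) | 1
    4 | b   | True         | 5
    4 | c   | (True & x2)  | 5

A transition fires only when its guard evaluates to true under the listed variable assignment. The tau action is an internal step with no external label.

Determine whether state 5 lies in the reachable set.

After dropping false guards: 12 live edges.
depth 0: {0}
depth 1: {1,4}  now seen {0,1,4}
depth 2: {2,3,5}  now seen {0,1,2,3,4,5}
R = {0,1,2,3,4,5}
trace reaching 5: d·b

Answer: REACHABLE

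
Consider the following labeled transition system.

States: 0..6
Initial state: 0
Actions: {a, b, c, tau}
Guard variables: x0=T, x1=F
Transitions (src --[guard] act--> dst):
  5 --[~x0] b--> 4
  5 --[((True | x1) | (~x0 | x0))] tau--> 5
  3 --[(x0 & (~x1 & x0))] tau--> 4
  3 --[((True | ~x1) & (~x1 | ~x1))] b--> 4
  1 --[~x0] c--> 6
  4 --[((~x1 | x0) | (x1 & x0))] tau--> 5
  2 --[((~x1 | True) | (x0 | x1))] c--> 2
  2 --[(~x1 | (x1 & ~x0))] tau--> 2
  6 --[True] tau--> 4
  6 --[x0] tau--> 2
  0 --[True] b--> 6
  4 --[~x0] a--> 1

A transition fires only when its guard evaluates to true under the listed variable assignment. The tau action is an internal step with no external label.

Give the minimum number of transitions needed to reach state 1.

BFS to 1:
  L0 = {0}
  L1 = {6}
  L2 = {2,4}
  L3 = {5}
1 never appears.

Answer: UNREACHABLE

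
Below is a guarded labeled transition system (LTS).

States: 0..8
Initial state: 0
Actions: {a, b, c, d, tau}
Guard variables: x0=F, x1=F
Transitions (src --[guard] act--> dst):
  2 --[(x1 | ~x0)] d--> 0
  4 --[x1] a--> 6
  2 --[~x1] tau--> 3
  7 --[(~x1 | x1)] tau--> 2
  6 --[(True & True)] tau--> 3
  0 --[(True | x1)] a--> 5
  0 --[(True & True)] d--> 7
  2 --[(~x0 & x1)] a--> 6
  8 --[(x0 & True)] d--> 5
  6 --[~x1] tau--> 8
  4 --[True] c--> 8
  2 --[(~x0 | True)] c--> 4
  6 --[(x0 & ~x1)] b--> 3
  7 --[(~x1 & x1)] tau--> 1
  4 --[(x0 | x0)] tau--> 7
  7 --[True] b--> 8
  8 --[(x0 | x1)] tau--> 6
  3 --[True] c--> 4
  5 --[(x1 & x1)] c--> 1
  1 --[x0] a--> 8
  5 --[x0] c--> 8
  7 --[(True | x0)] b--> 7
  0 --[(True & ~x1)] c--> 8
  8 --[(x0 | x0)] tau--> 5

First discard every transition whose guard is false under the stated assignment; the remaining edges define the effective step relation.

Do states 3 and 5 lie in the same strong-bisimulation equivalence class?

Answer: NOT BISIMILAR

Working:
Bisimulation quotient by refinement:
  P[0] = {{0,1,2,3,4,5,6,7,8}}
  P[1] = {{0},{1,5,8},{2},{3,4},{6},{7}}
  P[2] = {{0},{1,5,8},{2},{3},{4},{6},{7}}
stable after 3 split(s): 7 block(s)
class of 3: {3}; class of 5: {1,5,8}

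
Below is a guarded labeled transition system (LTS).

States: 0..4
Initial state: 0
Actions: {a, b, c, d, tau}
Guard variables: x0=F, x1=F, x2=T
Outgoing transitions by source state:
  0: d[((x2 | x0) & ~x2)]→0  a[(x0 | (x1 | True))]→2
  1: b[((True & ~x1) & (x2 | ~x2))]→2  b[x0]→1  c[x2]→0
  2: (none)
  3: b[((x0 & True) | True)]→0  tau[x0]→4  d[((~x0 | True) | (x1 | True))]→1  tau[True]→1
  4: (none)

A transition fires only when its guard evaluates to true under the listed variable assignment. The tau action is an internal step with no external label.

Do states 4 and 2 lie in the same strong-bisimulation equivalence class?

Answer: BISIMILAR

Analysis:
Compute ~ classes (split until stable):
  round 0: {{0,1,2,3,4}}
  round 1: {{0},{1},{2,4},{3}}
stable after 2 split(s): 4 block(s)
[4]={2,4}  [2]={2,4}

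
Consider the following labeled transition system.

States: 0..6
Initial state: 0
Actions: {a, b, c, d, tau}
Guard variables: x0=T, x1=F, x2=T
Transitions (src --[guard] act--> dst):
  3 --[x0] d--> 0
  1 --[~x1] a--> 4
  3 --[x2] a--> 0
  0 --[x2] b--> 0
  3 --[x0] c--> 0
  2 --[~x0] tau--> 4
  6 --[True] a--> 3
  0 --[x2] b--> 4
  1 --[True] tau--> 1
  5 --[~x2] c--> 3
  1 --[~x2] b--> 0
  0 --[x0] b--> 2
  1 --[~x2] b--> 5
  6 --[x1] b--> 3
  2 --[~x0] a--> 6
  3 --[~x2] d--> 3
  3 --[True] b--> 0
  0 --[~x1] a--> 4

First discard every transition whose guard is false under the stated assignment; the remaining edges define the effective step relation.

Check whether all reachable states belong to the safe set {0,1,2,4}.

Safe = {0,1,2,4}
R = {0,2,4}
  0: safe
  2: safe
  4: safe

Answer: INVARIANT HOLDS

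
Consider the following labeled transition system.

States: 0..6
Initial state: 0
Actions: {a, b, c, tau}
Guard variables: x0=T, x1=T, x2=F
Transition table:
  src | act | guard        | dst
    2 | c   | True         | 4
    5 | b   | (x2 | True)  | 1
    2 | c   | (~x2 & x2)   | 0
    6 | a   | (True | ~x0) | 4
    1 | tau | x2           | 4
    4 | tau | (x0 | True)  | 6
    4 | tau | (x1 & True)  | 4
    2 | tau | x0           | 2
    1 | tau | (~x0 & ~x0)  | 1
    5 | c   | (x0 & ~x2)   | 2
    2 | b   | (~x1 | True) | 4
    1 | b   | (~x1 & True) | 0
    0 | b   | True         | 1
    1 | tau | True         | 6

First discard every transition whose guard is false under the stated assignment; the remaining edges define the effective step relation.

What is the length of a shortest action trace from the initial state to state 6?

BFS to 6:
  Layer 0: {0}
  Layer 1: {1}
  Layer 2: {6}
6 enters at depth 2; path b·tau

Answer: 2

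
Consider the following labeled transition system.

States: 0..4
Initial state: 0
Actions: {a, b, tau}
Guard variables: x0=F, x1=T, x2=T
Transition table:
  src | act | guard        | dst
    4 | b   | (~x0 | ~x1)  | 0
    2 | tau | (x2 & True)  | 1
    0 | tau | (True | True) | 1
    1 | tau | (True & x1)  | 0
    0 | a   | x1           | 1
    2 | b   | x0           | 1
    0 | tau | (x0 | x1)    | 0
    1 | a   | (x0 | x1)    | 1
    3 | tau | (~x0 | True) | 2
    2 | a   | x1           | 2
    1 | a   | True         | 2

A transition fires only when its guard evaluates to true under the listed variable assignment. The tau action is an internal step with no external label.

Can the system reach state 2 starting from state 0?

Guard filter leaves 10 enabled edge(s).
depth 0: {0}
depth 1: {1}  cumulative {0,1}
depth 2: {2}  cumulative {0,1,2}
Reachable = {0,1,2}
trace reaching 2: tau·a

Answer: REACHABLE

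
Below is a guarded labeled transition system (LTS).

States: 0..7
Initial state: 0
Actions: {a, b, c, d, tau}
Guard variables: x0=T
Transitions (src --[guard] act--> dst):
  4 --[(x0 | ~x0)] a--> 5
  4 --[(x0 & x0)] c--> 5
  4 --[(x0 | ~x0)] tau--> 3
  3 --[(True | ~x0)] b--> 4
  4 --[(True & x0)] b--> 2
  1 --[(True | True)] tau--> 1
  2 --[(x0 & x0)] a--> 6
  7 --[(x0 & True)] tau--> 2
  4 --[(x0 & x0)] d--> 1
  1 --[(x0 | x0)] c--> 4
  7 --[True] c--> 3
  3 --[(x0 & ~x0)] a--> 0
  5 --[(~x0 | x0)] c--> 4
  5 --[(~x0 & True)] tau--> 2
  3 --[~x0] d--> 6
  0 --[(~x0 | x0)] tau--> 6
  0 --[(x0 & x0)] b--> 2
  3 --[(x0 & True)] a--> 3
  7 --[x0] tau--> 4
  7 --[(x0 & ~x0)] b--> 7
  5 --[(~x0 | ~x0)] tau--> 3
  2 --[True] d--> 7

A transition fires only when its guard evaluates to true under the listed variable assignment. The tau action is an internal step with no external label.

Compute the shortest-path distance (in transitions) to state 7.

Answer: 2

Working:
Layered search for 7:
  L0 = {0}
  L1 = {2,6}
  L2 = {7}
depth(7)=2, e.g. b·d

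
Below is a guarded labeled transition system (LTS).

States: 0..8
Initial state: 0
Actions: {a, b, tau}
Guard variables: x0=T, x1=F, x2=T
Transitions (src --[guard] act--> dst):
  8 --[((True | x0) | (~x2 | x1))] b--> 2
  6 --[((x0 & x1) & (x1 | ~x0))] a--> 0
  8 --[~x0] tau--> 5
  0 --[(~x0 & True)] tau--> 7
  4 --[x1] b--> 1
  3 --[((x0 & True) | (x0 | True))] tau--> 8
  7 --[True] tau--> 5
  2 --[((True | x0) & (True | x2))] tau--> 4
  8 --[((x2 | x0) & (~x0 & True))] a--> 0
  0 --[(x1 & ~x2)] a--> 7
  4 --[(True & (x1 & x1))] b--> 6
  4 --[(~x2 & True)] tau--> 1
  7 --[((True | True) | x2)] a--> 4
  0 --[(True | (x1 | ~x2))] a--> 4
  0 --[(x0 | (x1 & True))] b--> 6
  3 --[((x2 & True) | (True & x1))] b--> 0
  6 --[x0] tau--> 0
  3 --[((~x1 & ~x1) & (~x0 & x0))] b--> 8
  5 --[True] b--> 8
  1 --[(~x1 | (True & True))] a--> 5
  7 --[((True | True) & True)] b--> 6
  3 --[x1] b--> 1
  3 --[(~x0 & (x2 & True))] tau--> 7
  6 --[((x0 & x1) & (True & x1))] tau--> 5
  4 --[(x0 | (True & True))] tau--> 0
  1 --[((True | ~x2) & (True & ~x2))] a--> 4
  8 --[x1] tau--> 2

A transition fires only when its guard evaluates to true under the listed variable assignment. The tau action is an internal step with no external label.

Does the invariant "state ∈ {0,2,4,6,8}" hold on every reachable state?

Safe = {0,2,4,6,8}
Reachable = {0,4,6}
  0: ✓
  4: ✓
  6: ✓

Answer: INVARIANT HOLDS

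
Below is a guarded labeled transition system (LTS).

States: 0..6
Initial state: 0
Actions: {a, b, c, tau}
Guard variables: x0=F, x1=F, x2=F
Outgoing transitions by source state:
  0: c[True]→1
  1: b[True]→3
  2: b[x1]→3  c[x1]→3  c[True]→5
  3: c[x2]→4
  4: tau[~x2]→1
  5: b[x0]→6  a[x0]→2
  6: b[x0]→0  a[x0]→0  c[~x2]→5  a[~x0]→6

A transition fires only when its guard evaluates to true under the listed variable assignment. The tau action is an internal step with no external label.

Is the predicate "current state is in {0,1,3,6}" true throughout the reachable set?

Answer: INVARIANT HOLDS

Trace:
Allowed set {0,1,3,6}
Reach set: {0,1,3}
  0: ok
  1: ok
  3: ok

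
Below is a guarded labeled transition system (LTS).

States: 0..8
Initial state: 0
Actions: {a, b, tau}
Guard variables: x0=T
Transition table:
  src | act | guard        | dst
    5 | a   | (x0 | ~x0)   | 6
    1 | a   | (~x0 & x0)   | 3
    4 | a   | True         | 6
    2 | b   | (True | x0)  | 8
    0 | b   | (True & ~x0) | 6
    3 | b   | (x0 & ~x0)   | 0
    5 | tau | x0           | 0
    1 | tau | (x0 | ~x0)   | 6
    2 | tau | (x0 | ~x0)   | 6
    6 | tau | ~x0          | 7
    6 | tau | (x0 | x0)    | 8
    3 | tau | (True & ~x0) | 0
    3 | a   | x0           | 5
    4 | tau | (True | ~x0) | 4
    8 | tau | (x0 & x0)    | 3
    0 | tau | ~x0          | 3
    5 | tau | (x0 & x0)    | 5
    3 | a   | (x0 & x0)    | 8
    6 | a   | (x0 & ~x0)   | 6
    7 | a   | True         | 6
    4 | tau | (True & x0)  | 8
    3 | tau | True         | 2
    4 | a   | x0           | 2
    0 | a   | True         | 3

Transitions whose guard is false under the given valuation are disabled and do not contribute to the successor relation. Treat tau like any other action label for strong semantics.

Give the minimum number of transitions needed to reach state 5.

Answer: 2

Analysis:
BFS to 5:
  depth 0: {0}
  depth 1: {3}
  depth 2: {2,5,8}
5 enters at depth 2; path a·a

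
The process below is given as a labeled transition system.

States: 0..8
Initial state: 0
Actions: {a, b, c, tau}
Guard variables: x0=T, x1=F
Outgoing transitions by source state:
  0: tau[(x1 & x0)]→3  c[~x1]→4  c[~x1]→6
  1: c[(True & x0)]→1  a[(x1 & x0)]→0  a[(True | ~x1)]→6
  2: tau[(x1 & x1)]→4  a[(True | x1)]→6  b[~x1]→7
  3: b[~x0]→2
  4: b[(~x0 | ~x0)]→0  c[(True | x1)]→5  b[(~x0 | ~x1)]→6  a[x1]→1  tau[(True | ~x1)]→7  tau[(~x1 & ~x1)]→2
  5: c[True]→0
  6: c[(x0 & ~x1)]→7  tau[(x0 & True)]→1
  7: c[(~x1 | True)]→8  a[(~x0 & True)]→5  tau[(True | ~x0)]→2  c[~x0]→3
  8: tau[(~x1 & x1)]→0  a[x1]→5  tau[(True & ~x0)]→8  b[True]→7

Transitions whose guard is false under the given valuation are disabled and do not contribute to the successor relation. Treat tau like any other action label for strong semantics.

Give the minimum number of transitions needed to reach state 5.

Breadth-first toward 5:
  Layer 0: {0}
  Layer 1: {4,6}
  Layer 2: {1,2,5,7}
depth(5)=2, e.g. c·c

Answer: 2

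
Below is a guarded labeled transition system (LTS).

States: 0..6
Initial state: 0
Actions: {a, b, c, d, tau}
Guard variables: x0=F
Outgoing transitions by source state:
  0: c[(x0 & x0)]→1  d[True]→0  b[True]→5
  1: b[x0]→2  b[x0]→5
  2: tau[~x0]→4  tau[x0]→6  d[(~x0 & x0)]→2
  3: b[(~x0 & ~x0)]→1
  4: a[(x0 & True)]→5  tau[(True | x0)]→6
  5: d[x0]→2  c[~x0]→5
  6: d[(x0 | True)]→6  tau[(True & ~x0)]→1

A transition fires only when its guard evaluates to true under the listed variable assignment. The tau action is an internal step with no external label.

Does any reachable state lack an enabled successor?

Reach set: {0,5}
  0: b→5  d→0  [deg 2]
  5: c→5  [deg 1]

Answer: DEADLOCK-FREE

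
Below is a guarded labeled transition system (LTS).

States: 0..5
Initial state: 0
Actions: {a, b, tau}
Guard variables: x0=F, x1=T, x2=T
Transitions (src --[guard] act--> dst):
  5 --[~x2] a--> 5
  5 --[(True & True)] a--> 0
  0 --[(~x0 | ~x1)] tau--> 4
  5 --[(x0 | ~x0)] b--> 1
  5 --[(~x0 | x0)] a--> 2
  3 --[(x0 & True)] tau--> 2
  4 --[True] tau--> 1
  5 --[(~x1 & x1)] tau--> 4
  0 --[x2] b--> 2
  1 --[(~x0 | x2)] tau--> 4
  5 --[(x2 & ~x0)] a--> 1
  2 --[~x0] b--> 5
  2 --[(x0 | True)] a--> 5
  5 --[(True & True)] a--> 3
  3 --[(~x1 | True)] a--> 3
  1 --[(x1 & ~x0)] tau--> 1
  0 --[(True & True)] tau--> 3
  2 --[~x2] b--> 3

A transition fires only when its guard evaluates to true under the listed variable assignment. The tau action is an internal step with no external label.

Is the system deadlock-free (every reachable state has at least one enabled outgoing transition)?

Reachable = {0,1,2,3,4,5}
  0: b→2  tau→3  tau→4  [3 out]
  1: tau→1  tau→4  [2 out]
  2: a→5  b→5  [2 out]
  3: a→3  [1 out]
  4: tau→1  [1 out]
  5: a→0  a→1  a→2  a→3  b→1  [5 out]

Answer: DEADLOCK-FREE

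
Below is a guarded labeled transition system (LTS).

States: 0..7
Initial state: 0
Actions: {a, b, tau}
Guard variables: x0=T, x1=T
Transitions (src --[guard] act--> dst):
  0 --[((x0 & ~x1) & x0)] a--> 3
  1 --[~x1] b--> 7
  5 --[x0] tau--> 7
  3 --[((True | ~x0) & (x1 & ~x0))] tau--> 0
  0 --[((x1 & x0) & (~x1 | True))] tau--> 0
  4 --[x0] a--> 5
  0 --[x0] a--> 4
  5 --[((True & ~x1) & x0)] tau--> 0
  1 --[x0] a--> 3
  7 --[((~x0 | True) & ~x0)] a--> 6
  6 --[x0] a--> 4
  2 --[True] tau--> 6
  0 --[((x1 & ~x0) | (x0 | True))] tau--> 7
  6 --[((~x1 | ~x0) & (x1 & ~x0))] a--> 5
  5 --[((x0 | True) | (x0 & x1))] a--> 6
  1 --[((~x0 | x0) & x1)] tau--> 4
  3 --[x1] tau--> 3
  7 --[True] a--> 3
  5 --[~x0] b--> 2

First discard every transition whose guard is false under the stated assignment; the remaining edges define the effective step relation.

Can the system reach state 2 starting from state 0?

After dropping false guards: 12 live edges.
Layer 0: {0}
Layer 1: {4,7}  total {0,4,7}
Layer 2: {3,5}  total {0,3,4,5,7}
Layer 3: {6}  total {0,3,4,5,6,7}
R = {0,3,4,5,6,7}

Answer: UNREACHABLE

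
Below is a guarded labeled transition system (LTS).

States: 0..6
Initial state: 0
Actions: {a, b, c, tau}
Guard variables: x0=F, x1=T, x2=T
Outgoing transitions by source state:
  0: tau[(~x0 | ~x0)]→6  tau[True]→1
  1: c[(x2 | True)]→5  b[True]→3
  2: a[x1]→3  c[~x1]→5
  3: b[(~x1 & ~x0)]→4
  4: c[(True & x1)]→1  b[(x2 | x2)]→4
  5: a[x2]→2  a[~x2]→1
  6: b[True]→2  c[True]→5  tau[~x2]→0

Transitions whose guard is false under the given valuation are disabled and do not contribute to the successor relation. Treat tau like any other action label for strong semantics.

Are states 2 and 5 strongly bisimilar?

Refine partition for ~:
  P[0] = {{0,1,2,3,4,5,6}}
  P[1] = {{0},{1,4,6},{2,5},{3}}
  P[2] = {{0},{1},{2},{3},{4},{5},{6}}
stable after 3 split(s): 7 block(s)
2∈{2}, 5∈{5}

Answer: NOT BISIMILAR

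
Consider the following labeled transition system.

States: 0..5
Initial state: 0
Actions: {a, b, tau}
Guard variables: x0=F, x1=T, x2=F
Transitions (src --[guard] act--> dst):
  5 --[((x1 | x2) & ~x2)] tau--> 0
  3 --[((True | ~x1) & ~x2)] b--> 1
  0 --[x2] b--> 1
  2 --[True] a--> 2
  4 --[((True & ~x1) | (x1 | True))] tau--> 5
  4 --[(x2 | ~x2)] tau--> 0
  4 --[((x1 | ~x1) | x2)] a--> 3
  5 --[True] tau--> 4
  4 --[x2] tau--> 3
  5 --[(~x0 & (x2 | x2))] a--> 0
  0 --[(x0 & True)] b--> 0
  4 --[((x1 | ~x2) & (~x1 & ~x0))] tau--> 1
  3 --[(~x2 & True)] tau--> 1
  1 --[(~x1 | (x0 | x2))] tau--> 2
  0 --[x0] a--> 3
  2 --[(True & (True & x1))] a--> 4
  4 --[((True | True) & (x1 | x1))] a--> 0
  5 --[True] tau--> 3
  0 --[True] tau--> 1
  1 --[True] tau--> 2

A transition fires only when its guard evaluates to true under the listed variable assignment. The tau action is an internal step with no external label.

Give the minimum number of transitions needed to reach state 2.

Answer: 2

Trace:
Layered search for 2:
  depth 0: {0}
  depth 1: {1}
  depth 2: {2}
first hit 2 at d=2 via tau·tau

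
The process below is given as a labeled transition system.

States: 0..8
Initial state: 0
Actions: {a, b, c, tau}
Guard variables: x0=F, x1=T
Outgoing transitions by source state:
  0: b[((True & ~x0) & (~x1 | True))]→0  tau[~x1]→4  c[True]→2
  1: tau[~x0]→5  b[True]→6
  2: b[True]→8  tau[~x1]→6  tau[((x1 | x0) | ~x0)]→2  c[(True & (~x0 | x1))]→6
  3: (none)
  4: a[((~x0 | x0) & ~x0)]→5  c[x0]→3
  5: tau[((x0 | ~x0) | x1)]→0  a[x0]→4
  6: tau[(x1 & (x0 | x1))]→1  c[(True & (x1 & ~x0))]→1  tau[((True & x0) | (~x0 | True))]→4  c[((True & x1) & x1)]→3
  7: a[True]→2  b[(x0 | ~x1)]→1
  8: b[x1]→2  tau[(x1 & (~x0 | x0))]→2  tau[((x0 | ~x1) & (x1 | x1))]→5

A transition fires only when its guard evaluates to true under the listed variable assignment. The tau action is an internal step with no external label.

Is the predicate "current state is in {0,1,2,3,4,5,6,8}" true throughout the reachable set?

Answer: INVARIANT HOLDS

Analysis:
Allowed set {0,1,2,3,4,5,6,8}
Reachable = {0,1,2,3,4,5,6,8}
  0: ✓
  1: ✓
  2: ✓
  3: ✓
  4: ✓
  5: ✓
  6: ✓
  8: ✓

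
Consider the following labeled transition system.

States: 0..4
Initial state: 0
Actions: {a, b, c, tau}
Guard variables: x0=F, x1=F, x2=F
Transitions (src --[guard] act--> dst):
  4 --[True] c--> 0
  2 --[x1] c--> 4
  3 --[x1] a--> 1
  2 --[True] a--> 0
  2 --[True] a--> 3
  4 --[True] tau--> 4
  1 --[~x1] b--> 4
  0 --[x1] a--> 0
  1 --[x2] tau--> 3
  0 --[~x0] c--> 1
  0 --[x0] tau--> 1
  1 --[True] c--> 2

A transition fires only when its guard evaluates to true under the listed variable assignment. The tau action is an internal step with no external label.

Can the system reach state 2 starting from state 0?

Guard filter leaves 7 enabled edge(s).
Layer 0: {0}
Layer 1: {1}  cumulative {0,1}
Layer 2: {2,4}  cumulative {0,1,2,4}
Layer 3: {3}  cumulative {0,1,2,3,4}
Reachable = {0,1,2,3,4}
trace reaching 2: c·c

Answer: REACHABLE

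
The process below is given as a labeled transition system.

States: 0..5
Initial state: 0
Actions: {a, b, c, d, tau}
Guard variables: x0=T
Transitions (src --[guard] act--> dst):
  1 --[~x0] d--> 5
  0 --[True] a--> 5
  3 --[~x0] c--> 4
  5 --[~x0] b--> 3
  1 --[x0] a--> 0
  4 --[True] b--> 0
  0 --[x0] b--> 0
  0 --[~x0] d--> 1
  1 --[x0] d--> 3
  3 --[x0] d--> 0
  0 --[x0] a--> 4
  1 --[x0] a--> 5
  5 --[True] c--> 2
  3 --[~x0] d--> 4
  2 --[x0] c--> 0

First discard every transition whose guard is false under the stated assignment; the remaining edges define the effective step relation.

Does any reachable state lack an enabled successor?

Answer: DEADLOCK-FREE

Working:
Reach set: {0,2,4,5}
  0: a→4  a→5  b→0  [3 out]
  2: c→0  [1 out]
  4: b→0  [1 out]
  5: c→2  [1 out]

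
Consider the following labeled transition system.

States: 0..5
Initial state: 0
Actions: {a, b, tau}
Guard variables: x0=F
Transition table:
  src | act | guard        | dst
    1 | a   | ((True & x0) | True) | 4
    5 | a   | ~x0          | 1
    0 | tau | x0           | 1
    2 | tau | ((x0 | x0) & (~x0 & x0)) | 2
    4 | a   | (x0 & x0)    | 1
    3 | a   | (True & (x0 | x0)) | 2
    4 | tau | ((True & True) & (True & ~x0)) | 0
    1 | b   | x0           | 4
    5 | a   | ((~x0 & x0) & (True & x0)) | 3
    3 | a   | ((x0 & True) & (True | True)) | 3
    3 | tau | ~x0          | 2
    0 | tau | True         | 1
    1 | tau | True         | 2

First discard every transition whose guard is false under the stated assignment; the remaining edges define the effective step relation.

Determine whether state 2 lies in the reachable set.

Guard filter leaves 6 enabled edge(s).
Layer 0: {0}
Layer 1: {1}  now seen {0,1}
Layer 2: {2,4}  now seen {0,1,2,4}
Reach set: {0,1,2,4}
Path to 2: tau·tau

Answer: REACHABLE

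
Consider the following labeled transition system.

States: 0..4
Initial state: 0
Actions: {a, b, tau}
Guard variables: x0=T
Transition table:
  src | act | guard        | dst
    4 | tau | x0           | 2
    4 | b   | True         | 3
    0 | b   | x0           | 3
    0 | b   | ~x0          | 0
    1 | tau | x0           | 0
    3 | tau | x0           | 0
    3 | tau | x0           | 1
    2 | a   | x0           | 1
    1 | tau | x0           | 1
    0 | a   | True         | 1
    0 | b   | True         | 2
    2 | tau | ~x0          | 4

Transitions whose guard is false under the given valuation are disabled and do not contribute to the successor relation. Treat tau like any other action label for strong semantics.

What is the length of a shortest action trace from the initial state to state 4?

BFS to 4:
  depth 0: {0}
  depth 1: {1,2,3}
4 never appears.

Answer: UNREACHABLE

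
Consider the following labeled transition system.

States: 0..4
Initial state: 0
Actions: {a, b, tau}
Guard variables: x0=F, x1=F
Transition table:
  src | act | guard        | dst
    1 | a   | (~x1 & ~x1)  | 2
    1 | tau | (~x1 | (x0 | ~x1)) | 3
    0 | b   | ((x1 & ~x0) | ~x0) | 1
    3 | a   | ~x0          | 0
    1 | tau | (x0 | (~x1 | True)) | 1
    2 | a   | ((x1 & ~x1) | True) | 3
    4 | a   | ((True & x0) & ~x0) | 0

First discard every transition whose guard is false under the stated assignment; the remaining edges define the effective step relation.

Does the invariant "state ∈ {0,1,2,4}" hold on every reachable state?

Inv-set: {0,1,2,4}
R = {0,1,2,3}
  0: safe
  1: safe
  2: safe
  3: outside
counterexample path to 3: b·tau

Answer: INVARIANT VIOLATED at state 3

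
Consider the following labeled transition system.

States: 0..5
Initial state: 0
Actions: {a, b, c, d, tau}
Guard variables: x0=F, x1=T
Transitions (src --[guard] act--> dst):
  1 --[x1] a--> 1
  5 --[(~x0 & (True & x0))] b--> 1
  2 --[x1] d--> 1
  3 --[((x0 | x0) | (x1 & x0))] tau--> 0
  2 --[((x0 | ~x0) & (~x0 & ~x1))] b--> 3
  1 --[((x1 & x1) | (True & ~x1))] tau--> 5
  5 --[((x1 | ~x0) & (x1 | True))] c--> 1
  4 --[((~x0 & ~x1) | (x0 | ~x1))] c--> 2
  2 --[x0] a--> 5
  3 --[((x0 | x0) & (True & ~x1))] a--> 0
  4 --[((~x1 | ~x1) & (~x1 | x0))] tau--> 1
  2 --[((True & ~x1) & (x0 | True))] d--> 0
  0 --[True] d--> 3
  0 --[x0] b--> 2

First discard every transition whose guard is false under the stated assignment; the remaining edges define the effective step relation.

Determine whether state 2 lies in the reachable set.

Answer: UNREACHABLE

Working:
After dropping false guards: 5 live edges.
L0 = {0}
L1 = {3}  now seen {0,3}
Reach set: {0,3}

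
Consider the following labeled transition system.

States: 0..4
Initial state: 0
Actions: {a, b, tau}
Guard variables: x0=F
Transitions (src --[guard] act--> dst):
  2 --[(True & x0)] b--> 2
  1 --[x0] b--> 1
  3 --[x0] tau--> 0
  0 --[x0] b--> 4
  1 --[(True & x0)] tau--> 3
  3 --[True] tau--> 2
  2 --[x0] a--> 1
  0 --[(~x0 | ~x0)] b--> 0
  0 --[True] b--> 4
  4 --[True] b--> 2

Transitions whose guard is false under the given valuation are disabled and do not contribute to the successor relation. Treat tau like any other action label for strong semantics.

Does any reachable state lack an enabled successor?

Answer: DEADLOCK at state 2

Working:
Reachable = {0,2,4}
  0: b→0  b→4  [deg 2]
  2: ∅  [no exit]
  4: b→2  [deg 1]
Path to 2: b·b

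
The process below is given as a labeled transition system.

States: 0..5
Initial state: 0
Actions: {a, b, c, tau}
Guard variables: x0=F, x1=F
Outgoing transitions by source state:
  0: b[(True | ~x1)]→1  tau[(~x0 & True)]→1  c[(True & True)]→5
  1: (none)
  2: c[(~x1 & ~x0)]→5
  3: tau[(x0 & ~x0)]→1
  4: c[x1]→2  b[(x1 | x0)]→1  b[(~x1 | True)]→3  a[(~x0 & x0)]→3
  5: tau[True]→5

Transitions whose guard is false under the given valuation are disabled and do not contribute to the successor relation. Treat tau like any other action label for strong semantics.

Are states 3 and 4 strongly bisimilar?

Answer: NOT BISIMILAR

Trace:
Refine partition for ~:
  round 0: {{0,1,2,3,4,5}}
  round 1: {{0},{1,3},{2},{4},{5}}
stable after 2 split(s): 5 block(s)
3∈{1,3}, 4∈{4}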